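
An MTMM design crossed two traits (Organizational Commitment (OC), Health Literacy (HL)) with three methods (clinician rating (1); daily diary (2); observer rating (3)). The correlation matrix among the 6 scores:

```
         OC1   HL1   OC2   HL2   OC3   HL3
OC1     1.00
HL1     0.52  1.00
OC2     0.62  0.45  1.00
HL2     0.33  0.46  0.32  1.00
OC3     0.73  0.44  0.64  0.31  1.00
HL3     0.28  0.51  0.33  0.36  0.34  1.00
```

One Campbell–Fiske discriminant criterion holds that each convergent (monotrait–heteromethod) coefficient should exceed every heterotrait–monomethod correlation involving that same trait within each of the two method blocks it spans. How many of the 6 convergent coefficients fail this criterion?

Checking each validity diagonal entry against its comparison values:
OC (methods 1·2): 0.62 vs {0.52, 0.32} → pass.
OC (methods 1·3): 0.73 vs {0.52, 0.34} → pass.
OC (methods 2·3): 0.64 vs {0.32, 0.34} → pass.
HL (methods 1·2): 0.46 vs {0.52, 0.32} → fail.
HL (methods 1·3): 0.51 vs {0.52, 0.34} → fail.
HL (methods 2·3): 0.36 vs {0.32, 0.34} → pass.
2 of 6 fail.

2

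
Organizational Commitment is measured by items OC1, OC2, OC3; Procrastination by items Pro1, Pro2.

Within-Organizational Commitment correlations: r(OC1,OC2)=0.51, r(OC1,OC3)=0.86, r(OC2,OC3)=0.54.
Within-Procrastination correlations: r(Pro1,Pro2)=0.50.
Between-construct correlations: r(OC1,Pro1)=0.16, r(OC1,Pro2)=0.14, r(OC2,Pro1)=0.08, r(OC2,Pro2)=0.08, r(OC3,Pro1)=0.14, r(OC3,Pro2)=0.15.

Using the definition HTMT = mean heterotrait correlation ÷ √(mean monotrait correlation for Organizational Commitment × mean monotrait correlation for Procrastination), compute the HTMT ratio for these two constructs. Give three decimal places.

Mean between = 0.75/6 = 0.1250.
Mean within-OC = 1.91/3 = 0.6367; mean within-Pro = 0.50/1 = 0.5000.
Geometric mean = √(0.6367 × 0.5000) = 0.5642.
HTMT = 0.1250 / 0.5642 = 0.222.

0.222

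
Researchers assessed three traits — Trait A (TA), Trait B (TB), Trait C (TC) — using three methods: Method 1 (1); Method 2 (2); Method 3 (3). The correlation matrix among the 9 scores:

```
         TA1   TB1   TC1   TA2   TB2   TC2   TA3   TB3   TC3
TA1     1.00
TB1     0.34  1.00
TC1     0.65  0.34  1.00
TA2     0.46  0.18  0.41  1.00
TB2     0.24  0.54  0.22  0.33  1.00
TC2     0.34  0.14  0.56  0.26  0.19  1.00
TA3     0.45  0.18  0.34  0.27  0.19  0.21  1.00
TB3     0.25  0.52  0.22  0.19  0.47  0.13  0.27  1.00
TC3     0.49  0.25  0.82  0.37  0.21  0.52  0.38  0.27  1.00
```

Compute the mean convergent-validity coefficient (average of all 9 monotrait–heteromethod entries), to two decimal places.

Convergent values: 0.46, 0.45, 0.27, 0.54, 0.52, 0.47, 0.56, 0.82, 0.52; mean = 4.61/9 = 0.51.

0.51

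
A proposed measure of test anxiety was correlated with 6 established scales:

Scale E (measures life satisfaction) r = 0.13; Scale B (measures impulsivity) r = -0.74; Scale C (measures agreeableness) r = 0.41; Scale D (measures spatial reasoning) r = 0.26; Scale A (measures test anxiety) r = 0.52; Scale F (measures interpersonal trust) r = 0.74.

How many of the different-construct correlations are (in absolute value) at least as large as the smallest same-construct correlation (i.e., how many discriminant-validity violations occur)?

Convergent (same construct = test anxiety): Scale A.
Smallest convergent = 0.52. Discriminant |r|: 0.13, 0.74, 0.41, 0.26, 0.74; count ≥ 0.52 → 2.

2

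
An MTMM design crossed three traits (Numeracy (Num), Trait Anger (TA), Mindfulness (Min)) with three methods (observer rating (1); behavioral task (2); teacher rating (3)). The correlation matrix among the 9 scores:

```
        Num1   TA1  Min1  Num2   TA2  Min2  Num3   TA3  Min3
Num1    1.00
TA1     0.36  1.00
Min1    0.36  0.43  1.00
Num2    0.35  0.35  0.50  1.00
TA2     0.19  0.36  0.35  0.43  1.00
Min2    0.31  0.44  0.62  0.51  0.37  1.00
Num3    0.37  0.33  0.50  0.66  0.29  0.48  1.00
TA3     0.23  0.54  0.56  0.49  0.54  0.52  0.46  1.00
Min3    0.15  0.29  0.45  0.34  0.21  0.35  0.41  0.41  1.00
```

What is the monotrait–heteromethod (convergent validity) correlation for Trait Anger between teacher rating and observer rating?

Same trait (TA), different methods: r(TA3, TA1) = 0.54.

0.54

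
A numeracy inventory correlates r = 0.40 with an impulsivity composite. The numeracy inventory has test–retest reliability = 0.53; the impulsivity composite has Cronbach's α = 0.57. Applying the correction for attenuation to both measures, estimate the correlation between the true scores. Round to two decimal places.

0.73

r_true = r_obs / √(r_xx · r_yy) = 0.40 / √(0.53 × 0.57) = 0.40 / √0.3021 = 0.40 / 0.5496 ≈ 0.73.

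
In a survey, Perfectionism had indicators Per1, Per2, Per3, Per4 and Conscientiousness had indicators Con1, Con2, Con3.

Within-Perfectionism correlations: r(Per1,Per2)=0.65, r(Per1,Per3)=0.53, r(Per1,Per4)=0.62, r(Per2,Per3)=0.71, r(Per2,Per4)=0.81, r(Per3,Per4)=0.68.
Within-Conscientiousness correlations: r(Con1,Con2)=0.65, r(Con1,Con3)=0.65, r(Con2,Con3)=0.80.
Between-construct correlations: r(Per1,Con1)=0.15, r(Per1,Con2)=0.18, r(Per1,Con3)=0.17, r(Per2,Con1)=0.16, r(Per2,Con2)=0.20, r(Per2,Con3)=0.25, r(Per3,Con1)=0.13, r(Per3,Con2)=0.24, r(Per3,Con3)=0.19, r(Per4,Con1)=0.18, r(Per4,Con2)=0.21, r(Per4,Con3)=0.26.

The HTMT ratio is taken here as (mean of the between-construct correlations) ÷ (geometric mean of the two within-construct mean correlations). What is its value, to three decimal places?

Mean between = 2.32/12 = 0.1933.
Mean within-Per = 4.00/6 = 0.6667; mean within-Con = 2.10/3 = 0.7000.
Geometric mean = √(0.6667 × 0.7000) = 0.6831.
HTMT = 0.1933 / 0.6831 = 0.283.

0.283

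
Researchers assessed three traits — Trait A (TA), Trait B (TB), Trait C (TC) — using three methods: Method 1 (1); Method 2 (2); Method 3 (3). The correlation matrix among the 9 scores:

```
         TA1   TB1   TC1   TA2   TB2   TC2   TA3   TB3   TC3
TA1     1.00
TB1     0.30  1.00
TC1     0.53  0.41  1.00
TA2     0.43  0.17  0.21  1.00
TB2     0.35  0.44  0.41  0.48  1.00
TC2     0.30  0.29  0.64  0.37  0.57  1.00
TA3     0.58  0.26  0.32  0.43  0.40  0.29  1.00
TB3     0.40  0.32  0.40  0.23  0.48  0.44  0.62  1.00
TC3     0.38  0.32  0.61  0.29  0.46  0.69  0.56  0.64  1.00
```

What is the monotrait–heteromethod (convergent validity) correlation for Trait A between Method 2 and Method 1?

Same trait (TA), different methods: r(TA2, TA1) = 0.43.

0.43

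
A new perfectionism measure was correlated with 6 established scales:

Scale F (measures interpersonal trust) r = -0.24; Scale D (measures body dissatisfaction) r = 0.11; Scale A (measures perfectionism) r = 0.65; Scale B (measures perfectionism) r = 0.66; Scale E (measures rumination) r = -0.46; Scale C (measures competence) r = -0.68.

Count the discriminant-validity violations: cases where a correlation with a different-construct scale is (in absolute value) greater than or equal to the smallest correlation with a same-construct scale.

Convergent (same construct = perfectionism): Scale A, Scale B.
Smallest convergent = 0.65. Discriminant |r|: 0.24, 0.11, 0.46, 0.68; count ≥ 0.65 → 1.

1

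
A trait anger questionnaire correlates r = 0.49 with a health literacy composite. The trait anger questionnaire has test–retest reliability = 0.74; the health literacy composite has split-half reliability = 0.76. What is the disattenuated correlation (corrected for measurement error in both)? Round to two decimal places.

0.65

r_true = r_obs / √(r_xx · r_yy) = 0.49 / √(0.74 × 0.76) = 0.49 / √0.5624 = 0.49 / 0.7499 ≈ 0.65.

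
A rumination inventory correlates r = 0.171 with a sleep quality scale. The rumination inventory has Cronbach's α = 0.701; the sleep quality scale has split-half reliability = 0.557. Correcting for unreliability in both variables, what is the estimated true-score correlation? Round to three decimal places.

0.274

r_true = r_obs / √(r_xx · r_yy) = 0.171 / √(0.701 × 0.557) = 0.171 / √0.390457 = 0.171 / 0.6249 ≈ 0.274.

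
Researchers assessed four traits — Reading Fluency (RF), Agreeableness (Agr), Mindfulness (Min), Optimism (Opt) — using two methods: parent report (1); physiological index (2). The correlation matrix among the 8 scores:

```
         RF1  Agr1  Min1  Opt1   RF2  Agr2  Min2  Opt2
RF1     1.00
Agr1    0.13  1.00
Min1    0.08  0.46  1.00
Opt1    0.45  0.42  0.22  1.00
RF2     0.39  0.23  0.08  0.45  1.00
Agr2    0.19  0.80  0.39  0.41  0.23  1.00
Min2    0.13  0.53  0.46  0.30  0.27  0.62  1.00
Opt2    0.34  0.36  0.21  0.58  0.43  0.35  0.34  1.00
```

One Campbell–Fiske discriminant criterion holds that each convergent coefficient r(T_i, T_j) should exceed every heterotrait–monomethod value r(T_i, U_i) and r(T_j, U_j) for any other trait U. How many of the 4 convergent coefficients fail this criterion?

2

Convergent coefficients and their comparison sets:
RF (methods 1·2): 0.39 vs {0.13, 0.23, 0.08, 0.27, 0.45, 0.43} → fail.
Agr (methods 1·2): 0.80 vs {0.13, 0.23, 0.46, 0.62, 0.42, 0.35} → pass.
Min (methods 1·2): 0.46 vs {0.08, 0.27, 0.46, 0.62, 0.22, 0.34} → fail.
Opt (methods 1·2): 0.58 vs {0.45, 0.43, 0.42, 0.35, 0.22, 0.34} → pass.
2 of 4 fail.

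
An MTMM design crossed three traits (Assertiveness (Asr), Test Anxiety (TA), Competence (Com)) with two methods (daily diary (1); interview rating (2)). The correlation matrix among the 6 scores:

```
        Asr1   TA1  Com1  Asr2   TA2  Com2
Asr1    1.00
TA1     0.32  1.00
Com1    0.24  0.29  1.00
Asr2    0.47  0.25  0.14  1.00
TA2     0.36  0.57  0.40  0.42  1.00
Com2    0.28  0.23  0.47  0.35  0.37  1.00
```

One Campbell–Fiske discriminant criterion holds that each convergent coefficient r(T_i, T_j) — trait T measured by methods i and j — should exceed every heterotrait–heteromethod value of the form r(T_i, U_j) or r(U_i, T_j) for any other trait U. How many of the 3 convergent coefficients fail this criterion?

0

Convergent coefficients and their comparison sets:
Asr (methods 1·2): 0.47 vs {0.36, 0.25, 0.28, 0.14} → pass.
TA (methods 1·2): 0.57 vs {0.25, 0.36, 0.23, 0.40} → pass.
Com (methods 1·2): 0.47 vs {0.14, 0.28, 0.40, 0.23} → pass.
0 of 3 fail.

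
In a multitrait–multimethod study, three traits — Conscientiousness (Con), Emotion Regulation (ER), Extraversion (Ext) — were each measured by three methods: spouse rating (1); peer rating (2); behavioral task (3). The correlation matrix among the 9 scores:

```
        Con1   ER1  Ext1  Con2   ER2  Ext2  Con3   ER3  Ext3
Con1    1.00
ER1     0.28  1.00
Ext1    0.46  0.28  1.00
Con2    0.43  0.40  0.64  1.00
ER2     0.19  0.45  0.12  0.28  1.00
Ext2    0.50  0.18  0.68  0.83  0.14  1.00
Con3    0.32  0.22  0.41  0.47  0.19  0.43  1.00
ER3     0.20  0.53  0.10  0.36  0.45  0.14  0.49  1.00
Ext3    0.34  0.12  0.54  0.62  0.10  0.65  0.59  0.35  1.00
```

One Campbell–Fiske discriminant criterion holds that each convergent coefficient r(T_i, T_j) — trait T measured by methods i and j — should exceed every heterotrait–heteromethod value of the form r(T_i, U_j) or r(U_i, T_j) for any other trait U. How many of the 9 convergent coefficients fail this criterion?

Convergent coefficients and their comparison sets:
Con (methods 1·2): 0.43 vs {0.19, 0.40, 0.50, 0.64} → fail.
Con (methods 1·3): 0.32 vs {0.20, 0.22, 0.34, 0.41} → fail.
Con (methods 2·3): 0.47 vs {0.36, 0.19, 0.62, 0.43} → fail.
ER (methods 1·2): 0.45 vs {0.40, 0.19, 0.18, 0.12} → pass.
ER (methods 1·3): 0.53 vs {0.22, 0.20, 0.12, 0.10} → pass.
ER (methods 2·3): 0.45 vs {0.19, 0.36, 0.10, 0.14} → pass.
Ext (methods 1·2): 0.68 vs {0.64, 0.50, 0.12, 0.18} → pass.
Ext (methods 1·3): 0.54 vs {0.41, 0.34, 0.10, 0.12} → pass.
Ext (methods 2·3): 0.65 vs {0.43, 0.62, 0.14, 0.10} → pass.
3 of 9 fail.

3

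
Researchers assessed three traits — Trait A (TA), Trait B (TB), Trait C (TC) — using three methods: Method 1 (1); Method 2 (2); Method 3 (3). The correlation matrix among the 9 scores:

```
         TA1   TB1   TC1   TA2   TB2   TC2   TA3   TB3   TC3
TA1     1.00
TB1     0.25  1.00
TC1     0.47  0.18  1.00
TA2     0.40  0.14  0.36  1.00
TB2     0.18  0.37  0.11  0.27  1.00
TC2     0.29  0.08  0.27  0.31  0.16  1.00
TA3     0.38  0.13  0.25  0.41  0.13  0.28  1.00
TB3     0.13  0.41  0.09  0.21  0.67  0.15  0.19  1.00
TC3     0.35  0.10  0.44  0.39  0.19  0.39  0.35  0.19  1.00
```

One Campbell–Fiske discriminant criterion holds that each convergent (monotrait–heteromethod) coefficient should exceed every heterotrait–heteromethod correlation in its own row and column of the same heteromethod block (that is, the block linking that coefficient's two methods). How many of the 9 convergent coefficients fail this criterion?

2

Each convergent coefficient versus the relevant comparison correlations:
TA (methods 1·2): 0.40 vs {0.18, 0.14, 0.29, 0.36} → pass.
TA (methods 1·3): 0.38 vs {0.13, 0.13, 0.35, 0.25} → pass.
TA (methods 2·3): 0.41 vs {0.21, 0.13, 0.39, 0.28} → pass.
TB (methods 1·2): 0.37 vs {0.14, 0.18, 0.08, 0.11} → pass.
TB (methods 1·3): 0.41 vs {0.13, 0.13, 0.10, 0.09} → pass.
TB (methods 2·3): 0.67 vs {0.13, 0.21, 0.19, 0.15} → pass.
TC (methods 1·2): 0.27 vs {0.36, 0.29, 0.11, 0.08} → fail.
TC (methods 1·3): 0.44 vs {0.25, 0.35, 0.09, 0.10} → pass.
TC (methods 2·3): 0.39 vs {0.28, 0.39, 0.15, 0.19} → fail.
2 of 9 fail.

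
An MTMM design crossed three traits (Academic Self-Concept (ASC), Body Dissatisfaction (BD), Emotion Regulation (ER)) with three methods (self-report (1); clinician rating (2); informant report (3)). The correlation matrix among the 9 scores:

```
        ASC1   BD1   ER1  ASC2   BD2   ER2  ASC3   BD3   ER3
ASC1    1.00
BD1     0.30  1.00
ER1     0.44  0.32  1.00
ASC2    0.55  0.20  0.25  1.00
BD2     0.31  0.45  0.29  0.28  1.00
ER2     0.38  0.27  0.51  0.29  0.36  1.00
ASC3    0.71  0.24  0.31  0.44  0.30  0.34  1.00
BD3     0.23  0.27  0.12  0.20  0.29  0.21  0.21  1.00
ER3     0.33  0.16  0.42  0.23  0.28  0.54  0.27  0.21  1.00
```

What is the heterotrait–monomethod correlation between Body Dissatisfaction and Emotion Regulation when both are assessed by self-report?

0.32

Different traits, same method: r(BD1, ER1) = 0.32.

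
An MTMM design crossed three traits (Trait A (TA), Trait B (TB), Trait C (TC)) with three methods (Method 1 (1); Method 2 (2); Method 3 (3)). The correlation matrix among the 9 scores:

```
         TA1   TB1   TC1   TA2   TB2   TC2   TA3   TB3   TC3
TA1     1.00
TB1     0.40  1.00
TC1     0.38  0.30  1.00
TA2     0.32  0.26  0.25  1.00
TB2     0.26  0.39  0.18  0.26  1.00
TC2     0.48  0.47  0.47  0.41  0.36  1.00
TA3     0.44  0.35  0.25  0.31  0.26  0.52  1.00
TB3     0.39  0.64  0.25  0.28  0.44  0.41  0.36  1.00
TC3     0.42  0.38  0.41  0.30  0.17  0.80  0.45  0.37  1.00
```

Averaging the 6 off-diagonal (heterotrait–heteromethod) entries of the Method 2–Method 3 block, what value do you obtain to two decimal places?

0.32

HTHM values (method 2 × method 3): 0.28, 0.30, 0.26, 0.17, 0.52, 0.41; mean = 1.94/6 = 0.32.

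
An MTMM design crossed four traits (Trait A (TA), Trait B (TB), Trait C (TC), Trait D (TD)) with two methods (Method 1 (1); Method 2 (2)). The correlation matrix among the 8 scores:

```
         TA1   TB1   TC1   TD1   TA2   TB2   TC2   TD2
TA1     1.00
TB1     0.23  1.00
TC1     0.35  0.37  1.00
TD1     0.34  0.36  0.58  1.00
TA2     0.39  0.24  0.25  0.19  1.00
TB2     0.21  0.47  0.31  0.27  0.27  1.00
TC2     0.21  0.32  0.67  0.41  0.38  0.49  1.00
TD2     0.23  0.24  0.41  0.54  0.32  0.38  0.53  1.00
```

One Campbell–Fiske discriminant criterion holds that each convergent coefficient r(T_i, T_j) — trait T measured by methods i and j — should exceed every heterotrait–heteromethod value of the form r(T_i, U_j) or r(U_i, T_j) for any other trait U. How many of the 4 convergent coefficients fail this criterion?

0

Each convergent coefficient versus the relevant comparison correlations:
TA (methods 1·2): 0.39 vs {0.21, 0.24, 0.21, 0.25, 0.23, 0.19} → pass.
TB (methods 1·2): 0.47 vs {0.24, 0.21, 0.32, 0.31, 0.24, 0.27} → pass.
TC (methods 1·2): 0.67 vs {0.25, 0.21, 0.31, 0.32, 0.41, 0.41} → pass.
TD (methods 1·2): 0.54 vs {0.19, 0.23, 0.27, 0.24, 0.41, 0.41} → pass.
0 of 4 fail.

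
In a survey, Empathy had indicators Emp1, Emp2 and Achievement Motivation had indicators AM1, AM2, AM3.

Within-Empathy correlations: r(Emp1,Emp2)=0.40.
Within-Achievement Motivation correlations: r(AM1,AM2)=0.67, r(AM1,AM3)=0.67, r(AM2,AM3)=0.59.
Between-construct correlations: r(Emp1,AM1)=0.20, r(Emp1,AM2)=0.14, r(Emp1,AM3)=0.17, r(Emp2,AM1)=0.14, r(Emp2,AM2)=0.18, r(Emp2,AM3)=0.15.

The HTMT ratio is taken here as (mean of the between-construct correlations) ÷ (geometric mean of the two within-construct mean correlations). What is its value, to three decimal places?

Mean between = 0.98/6 = 0.1633.
Mean within-Emp = 0.40/1 = 0.4000; mean within-AM = 1.93/3 = 0.6433.
Geometric mean = √(0.4000 × 0.6433) = 0.5073.
HTMT = 0.1633 / 0.5073 = 0.322.

0.322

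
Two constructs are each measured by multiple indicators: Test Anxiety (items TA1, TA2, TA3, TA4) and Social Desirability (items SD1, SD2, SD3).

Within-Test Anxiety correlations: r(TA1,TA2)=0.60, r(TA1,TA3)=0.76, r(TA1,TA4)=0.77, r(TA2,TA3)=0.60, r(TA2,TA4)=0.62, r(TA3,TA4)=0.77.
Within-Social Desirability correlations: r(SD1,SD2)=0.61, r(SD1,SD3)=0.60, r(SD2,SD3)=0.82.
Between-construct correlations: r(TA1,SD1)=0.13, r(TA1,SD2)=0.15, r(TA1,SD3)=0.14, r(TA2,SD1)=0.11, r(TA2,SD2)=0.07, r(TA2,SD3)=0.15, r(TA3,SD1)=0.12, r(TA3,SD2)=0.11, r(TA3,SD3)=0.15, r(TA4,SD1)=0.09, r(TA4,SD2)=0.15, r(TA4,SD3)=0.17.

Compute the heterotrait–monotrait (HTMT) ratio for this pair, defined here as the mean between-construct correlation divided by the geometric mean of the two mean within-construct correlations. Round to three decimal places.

Mean between = 1.54/12 = 0.1283.
Mean within-TA = 4.12/6 = 0.6867; mean within-SD = 2.03/3 = 0.6767.
Geometric mean = √(0.6867 × 0.6767) = 0.6817.
HTMT = 0.1283 / 0.6817 = 0.188.

0.188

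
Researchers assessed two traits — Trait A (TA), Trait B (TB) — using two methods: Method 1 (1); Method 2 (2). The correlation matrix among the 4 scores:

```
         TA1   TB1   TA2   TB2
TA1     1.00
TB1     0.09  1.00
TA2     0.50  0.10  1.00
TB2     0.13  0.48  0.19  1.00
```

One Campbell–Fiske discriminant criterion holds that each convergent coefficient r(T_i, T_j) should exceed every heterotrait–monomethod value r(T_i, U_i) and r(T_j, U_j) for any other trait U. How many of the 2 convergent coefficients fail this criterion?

0

Convergent coefficients and their comparison sets:
TA (methods 1·2): 0.50 vs {0.09, 0.19} → pass.
TB (methods 1·2): 0.48 vs {0.09, 0.19} → pass.
0 of 2 fail.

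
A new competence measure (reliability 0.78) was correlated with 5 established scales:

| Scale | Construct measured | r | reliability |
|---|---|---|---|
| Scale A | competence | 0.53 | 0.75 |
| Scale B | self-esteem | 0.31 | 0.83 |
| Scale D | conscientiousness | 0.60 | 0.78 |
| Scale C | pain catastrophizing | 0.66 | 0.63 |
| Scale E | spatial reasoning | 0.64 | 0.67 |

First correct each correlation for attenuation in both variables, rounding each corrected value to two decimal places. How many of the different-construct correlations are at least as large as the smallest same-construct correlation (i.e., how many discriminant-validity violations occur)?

Disattenuated r (r / √(r_scale · r_new)):
  Scale A (conv): 0.53 / √(0.75·0.78) = 0.69
  Scale B (disc): 0.31 / √(0.83·0.78) = 0.39
  Scale D (disc): 0.60 / √(0.78·0.78) = 0.77
  Scale C (disc): 0.66 / √(0.63·0.78) = 0.94
  Scale E (disc): 0.64 / √(0.67·0.78) = 0.89
Smallest convergent = 0.69. Discriminant values: 0.39, 0.77, 0.94, 0.89; count ≥ 0.69 → 3.

3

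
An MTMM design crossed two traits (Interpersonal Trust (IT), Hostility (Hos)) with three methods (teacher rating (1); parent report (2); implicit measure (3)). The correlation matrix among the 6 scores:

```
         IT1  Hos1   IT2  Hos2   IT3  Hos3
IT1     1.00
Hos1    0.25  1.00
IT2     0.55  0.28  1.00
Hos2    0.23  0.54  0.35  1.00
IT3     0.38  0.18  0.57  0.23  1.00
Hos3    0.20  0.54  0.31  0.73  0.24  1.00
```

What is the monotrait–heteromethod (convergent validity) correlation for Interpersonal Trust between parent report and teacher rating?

0.55

Same trait (IT), different methods: r(IT2, IT1) = 0.55.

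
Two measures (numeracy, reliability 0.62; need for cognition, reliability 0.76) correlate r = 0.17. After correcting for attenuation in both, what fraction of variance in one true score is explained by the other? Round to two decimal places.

Disattenuated r = 0.17 / √(0.62 × 0.76) = 0.17 / 0.6864 = 0.2477.
Shared true-score variance = 0.2477² = 0.0614 ≈ 0.06.

0.06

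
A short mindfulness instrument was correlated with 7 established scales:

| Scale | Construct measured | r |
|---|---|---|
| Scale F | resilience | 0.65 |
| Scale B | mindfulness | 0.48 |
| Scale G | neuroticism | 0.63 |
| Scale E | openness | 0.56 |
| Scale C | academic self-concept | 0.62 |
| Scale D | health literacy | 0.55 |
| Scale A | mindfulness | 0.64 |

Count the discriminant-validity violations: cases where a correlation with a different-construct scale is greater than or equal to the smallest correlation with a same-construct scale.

5

Convergent (same construct = mindfulness): Scale B, Scale A.
Smallest convergent = 0.48. Discriminant values: 0.65, 0.63, 0.56, 0.62, 0.55; count ≥ 0.48 → 5.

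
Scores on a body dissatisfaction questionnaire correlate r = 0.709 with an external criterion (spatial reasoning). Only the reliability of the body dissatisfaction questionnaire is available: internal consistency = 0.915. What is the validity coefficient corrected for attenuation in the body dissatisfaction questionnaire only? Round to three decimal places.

0.741

Single correction: r_c = r_obs / √r_xx = 0.709 / √0.915 = 0.709 / 0.9566 ≈ 0.741.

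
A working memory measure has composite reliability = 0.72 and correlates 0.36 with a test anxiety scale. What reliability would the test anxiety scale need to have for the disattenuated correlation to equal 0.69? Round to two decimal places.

r_true = r_obs / √(r_xx · r_yy) ⇒ 0.69 = 0.36 / √(0.72 · r_yy).
√(0.72 · r_yy) = 0.36 / 0.69 = 0.5217; 0.72 · r_yy = 0.2722; r_yy = 0.2722 / 0.72 ≈ 0.38.

0.38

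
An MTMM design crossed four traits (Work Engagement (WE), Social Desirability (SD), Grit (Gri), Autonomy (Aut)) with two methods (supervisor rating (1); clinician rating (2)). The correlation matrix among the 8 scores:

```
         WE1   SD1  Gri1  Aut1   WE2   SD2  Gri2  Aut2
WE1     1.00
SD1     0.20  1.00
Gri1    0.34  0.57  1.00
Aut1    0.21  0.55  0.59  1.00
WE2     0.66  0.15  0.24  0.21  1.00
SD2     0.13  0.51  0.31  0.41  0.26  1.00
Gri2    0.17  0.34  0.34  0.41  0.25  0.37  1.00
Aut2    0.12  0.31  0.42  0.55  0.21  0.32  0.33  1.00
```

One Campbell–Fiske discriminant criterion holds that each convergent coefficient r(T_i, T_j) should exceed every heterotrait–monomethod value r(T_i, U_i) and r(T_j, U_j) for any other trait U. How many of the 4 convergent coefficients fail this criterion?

Convergent coefficients and their comparison sets:
WE (methods 1·2): 0.66 vs {0.20, 0.26, 0.34, 0.25, 0.21, 0.21} → pass.
SD (methods 1·2): 0.51 vs {0.20, 0.26, 0.57, 0.37, 0.55, 0.32} → fail.
Gri (methods 1·2): 0.34 vs {0.34, 0.25, 0.57, 0.37, 0.59, 0.33} → fail.
Aut (methods 1·2): 0.55 vs {0.21, 0.21, 0.55, 0.32, 0.59, 0.33} → fail.
3 of 4 fail.

3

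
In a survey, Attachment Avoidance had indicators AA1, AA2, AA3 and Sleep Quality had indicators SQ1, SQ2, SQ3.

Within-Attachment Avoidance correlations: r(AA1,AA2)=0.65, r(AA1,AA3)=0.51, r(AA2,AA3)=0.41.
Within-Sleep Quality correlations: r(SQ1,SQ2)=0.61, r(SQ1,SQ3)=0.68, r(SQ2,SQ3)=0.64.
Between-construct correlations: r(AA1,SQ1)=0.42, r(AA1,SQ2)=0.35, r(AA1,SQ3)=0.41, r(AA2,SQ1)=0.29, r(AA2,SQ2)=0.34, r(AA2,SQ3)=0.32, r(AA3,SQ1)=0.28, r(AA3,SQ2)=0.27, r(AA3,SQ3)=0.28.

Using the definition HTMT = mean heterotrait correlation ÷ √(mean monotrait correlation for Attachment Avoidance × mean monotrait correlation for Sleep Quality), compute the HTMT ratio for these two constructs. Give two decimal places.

Mean between = 2.96/9 = 0.3289.
Mean within-AA = 1.57/3 = 0.5233; mean within-SQ = 1.93/3 = 0.6433.
Geometric mean = √(0.5233 × 0.6433) = 0.5802.
HTMT = 0.3289 / 0.5802 = 0.57.

0.57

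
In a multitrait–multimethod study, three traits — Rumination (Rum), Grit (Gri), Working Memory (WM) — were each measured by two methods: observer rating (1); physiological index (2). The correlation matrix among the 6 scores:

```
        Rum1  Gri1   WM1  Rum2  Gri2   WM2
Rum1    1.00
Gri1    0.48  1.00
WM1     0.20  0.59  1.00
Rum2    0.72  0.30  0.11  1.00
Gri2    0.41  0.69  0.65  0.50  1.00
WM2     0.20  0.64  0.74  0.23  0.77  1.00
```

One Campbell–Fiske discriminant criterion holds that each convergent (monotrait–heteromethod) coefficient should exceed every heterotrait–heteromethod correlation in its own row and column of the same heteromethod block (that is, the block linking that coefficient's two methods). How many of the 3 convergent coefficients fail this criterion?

Checking each validity diagonal entry against its comparison values:
Rum (methods 1·2): 0.72 vs {0.41, 0.30, 0.20, 0.11} → pass.
Gri (methods 1·2): 0.69 vs {0.30, 0.41, 0.64, 0.65} → pass.
WM (methods 1·2): 0.74 vs {0.11, 0.20, 0.65, 0.64} → pass.
0 of 3 fail.

0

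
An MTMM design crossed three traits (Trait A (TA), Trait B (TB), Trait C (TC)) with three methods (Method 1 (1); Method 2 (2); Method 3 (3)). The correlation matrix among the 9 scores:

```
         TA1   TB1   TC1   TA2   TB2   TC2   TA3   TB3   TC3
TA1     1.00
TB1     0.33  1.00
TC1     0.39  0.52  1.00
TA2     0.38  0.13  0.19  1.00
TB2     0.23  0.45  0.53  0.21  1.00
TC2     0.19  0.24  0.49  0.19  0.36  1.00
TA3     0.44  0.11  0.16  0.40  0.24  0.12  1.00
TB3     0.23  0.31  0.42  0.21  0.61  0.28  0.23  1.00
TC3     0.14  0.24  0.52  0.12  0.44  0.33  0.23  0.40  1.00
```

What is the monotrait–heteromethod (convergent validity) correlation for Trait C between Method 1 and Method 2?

Same trait (TC), different methods: r(TC1, TC2) = 0.49.

0.49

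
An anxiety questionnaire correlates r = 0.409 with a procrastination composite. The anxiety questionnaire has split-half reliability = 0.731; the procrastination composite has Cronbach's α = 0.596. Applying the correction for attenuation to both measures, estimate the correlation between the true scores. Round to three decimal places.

r_true = r_obs / √(r_xx · r_yy) = 0.409 / √(0.731 × 0.596) = 0.409 / √0.435676 = 0.409 / 0.6601 ≈ 0.620.

0.620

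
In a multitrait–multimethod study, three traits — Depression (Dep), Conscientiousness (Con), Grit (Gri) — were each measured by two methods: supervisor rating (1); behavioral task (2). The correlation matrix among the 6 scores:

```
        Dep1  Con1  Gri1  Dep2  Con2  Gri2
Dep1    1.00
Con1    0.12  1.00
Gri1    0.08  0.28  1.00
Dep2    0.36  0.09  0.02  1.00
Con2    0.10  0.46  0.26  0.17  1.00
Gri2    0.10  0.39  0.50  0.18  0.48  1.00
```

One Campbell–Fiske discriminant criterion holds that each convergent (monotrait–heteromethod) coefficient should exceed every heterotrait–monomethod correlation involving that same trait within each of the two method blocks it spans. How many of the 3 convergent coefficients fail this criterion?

Convergent coefficients and their comparison sets:
Dep (methods 1·2): 0.36 vs {0.12, 0.17, 0.08, 0.18} → pass.
Con (methods 1·2): 0.46 vs {0.12, 0.17, 0.28, 0.48} → fail.
Gri (methods 1·2): 0.50 vs {0.08, 0.18, 0.28, 0.48} → pass.
1 of 3 fail.

1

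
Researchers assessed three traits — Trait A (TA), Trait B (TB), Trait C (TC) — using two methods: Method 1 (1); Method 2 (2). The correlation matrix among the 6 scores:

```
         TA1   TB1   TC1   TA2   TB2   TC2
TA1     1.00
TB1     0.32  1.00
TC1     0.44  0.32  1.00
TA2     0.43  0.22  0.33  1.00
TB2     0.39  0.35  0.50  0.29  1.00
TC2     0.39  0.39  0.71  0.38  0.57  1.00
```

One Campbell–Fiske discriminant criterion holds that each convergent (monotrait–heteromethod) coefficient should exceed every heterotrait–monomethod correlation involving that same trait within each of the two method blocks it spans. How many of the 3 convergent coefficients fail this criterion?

Each convergent coefficient versus the relevant comparison correlations:
TA (methods 1·2): 0.43 vs {0.32, 0.29, 0.44, 0.38} → fail.
TB (methods 1·2): 0.35 vs {0.32, 0.29, 0.32, 0.57} → fail.
TC (methods 1·2): 0.71 vs {0.44, 0.38, 0.32, 0.57} → pass.
2 of 3 fail.

2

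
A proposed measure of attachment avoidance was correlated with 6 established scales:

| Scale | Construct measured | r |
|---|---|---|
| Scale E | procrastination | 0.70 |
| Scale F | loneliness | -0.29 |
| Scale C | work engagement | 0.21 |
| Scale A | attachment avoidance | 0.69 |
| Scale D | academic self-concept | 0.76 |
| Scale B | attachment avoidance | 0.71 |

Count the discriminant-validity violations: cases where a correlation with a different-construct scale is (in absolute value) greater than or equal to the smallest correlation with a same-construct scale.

2

Convergent (same construct = attachment avoidance): Scale A, Scale B.
Smallest convergent = 0.69. Discriminant |r|: 0.70, 0.29, 0.21, 0.76; count ≥ 0.69 → 2.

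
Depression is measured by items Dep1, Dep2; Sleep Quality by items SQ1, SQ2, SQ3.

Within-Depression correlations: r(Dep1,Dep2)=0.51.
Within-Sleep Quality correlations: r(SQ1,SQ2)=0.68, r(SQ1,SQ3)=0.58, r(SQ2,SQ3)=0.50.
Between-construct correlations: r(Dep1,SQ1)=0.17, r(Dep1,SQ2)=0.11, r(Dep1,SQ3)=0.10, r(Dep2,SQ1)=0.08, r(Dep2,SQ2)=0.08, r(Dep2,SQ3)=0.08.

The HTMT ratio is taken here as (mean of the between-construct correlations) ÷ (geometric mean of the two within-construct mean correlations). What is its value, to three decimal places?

0.189

Mean between = 0.62/6 = 0.1033.
Mean within-Dep = 0.51/1 = 0.5100; mean within-SQ = 1.76/3 = 0.5867.
Geometric mean = √(0.5100 × 0.5867) = 0.5470.
HTMT = 0.1033 / 0.5470 = 0.189.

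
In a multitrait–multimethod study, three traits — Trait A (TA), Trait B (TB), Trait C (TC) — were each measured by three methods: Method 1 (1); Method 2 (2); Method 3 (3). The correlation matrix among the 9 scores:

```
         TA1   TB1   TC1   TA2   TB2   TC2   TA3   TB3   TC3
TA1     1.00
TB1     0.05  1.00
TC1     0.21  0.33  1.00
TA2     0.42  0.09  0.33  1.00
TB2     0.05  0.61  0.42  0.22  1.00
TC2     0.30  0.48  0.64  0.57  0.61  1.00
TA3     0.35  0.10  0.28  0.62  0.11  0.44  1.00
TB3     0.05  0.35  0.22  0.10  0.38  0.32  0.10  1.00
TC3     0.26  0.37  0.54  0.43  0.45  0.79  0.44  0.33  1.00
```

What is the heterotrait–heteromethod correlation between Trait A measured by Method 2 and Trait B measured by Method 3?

Different traits and methods: r(TA2, TB3) = 0.10.

0.10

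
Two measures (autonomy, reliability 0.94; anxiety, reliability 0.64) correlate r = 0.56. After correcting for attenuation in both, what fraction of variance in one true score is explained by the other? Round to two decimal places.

Disattenuated r = 0.56 / √(0.94 × 0.64) = 0.56 / 0.7756 = 0.7220.
Shared true-score variance = 0.7220² = 0.5213 ≈ 0.52.

0.52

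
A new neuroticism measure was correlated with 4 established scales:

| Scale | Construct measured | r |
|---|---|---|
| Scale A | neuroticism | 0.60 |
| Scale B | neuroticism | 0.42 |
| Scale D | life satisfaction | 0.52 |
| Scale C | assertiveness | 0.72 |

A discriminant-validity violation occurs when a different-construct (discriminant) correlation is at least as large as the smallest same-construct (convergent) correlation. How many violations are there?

2

Convergent (same construct = neuroticism): Scale A, Scale B.
Smallest convergent = 0.42. Discriminant values: 0.52, 0.72; count ≥ 0.42 → 2.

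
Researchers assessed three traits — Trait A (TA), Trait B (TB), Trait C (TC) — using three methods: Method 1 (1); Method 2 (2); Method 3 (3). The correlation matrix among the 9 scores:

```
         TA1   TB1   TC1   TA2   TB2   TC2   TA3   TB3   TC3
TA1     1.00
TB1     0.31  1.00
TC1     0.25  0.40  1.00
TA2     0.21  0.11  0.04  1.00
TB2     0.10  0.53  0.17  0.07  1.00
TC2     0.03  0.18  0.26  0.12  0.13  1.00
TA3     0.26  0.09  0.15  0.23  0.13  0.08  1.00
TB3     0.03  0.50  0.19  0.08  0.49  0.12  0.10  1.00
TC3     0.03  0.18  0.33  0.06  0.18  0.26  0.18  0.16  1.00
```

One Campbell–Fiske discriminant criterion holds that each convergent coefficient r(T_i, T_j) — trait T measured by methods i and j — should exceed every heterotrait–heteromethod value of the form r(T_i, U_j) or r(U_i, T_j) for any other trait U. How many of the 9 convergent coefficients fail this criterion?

Each convergent coefficient versus the relevant comparison correlations:
TA (methods 1·2): 0.21 vs {0.10, 0.11, 0.03, 0.04} → pass.
TA (methods 1·3): 0.26 vs {0.03, 0.09, 0.03, 0.15} → pass.
TA (methods 2·3): 0.23 vs {0.08, 0.13, 0.06, 0.08} → pass.
TB (methods 1·2): 0.53 vs {0.11, 0.10, 0.18, 0.17} → pass.
TB (methods 1·3): 0.50 vs {0.09, 0.03, 0.18, 0.19} → pass.
TB (methods 2·3): 0.49 vs {0.13, 0.08, 0.18, 0.12} → pass.
TC (methods 1·2): 0.26 vs {0.04, 0.03, 0.17, 0.18} → pass.
TC (methods 1·3): 0.33 vs {0.15, 0.03, 0.19, 0.18} → pass.
TC (methods 2·3): 0.26 vs {0.08, 0.06, 0.12, 0.18} → pass.
0 of 9 fail.

0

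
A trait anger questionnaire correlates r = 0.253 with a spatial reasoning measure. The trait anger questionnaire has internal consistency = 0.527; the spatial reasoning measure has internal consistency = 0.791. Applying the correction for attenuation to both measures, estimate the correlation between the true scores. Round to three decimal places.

r_true = r_obs / √(r_xx · r_yy) = 0.253 / √(0.527 × 0.791) = 0.253 / √0.416857 = 0.253 / 0.6456 ≈ 0.392.

0.392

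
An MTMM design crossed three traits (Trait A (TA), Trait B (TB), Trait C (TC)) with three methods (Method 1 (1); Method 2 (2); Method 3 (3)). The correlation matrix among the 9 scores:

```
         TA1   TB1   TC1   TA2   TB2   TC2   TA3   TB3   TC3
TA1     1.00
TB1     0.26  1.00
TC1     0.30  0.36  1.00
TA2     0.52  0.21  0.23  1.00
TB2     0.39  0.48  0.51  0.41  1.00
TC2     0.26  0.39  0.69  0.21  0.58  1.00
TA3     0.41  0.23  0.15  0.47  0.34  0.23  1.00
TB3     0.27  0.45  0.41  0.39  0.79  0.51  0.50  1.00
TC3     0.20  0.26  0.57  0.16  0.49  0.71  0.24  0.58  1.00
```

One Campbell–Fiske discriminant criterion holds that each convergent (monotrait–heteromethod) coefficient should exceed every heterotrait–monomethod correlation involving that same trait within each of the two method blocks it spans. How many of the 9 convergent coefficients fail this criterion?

5

Checking each validity diagonal entry against its comparison values:
TA (methods 1·2): 0.52 vs {0.26, 0.41, 0.30, 0.21} → pass.
TA (methods 1·3): 0.41 vs {0.26, 0.50, 0.30, 0.24} → fail.
TA (methods 2·3): 0.47 vs {0.41, 0.50, 0.21, 0.24} → fail.
TB (methods 1·2): 0.48 vs {0.26, 0.41, 0.36, 0.58} → fail.
TB (methods 1·3): 0.45 vs {0.26, 0.50, 0.36, 0.58} → fail.
TB (methods 2·3): 0.79 vs {0.41, 0.50, 0.58, 0.58} → pass.
TC (methods 1·2): 0.69 vs {0.30, 0.21, 0.36, 0.58} → pass.
TC (methods 1·3): 0.57 vs {0.30, 0.24, 0.36, 0.58} → fail.
TC (methods 2·3): 0.71 vs {0.21, 0.24, 0.58, 0.58} → pass.
5 of 9 fail.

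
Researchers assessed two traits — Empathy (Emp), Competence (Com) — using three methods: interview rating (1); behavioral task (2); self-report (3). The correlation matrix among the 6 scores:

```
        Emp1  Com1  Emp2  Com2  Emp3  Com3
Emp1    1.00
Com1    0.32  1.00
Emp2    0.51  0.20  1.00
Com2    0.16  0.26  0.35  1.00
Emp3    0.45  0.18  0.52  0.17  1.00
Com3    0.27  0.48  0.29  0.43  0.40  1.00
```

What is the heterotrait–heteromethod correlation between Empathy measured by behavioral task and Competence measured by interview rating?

0.20

Different traits and methods: r(Emp2, Com1) = 0.20.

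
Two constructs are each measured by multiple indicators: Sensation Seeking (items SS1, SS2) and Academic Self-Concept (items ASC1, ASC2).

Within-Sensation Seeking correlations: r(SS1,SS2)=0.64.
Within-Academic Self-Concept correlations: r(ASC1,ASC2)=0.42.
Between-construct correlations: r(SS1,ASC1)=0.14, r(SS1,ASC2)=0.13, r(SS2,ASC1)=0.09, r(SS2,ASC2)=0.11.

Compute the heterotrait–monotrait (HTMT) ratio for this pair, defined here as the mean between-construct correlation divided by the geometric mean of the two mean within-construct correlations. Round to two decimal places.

Between-construct mean = 0.47/4 = 0.1175.
Mean within-SS = 0.64/1 = 0.6400; mean within-ASC = 0.42/1 = 0.4200.
Geometric mean = √(0.6400 × 0.4200) = 0.5185.
HTMT = 0.1175 / 0.5185 = 0.23.

0.23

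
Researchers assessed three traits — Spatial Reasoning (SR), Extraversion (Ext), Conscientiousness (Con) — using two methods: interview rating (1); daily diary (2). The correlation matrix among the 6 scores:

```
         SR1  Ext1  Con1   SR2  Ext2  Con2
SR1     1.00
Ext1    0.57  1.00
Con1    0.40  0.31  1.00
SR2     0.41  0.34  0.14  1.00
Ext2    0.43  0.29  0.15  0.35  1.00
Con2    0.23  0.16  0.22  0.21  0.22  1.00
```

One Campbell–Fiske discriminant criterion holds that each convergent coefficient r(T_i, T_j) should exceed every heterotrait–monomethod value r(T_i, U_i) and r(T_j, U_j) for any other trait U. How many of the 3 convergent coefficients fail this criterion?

Checking each validity diagonal entry against its comparison values:
SR (methods 1·2): 0.41 vs {0.57, 0.35, 0.40, 0.21} → fail.
Ext (methods 1·2): 0.29 vs {0.57, 0.35, 0.31, 0.22} → fail.
Con (methods 1·2): 0.22 vs {0.40, 0.21, 0.31, 0.22} → fail.
3 of 3 fail.

3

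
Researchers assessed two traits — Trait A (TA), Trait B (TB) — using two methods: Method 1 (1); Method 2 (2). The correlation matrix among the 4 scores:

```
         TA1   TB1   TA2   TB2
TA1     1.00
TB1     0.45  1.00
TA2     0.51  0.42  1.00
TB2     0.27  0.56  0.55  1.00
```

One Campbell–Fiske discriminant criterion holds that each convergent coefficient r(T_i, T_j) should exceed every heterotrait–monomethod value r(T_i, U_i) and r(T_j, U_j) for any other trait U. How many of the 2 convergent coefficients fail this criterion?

1

Checking each validity diagonal entry against its comparison values:
TA (methods 1·2): 0.51 vs {0.45, 0.55} → fail.
TB (methods 1·2): 0.56 vs {0.45, 0.55} → pass.
1 of 2 fail.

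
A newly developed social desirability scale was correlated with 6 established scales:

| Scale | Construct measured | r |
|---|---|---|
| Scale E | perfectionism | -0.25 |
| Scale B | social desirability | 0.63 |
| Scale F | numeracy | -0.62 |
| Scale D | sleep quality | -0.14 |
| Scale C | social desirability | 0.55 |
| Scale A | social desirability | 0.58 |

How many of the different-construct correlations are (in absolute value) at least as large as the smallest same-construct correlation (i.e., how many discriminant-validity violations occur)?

1

Convergent (same construct = social desirability): Scale B, Scale C, Scale A.
Smallest convergent = 0.55. Discriminant |r|: 0.25, 0.62, 0.14; count ≥ 0.55 → 1.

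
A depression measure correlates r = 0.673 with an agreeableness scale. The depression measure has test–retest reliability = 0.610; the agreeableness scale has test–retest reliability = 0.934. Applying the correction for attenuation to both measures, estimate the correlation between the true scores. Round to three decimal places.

0.892

r_true = r_obs / √(r_xx · r_yy) = 0.673 / √(0.610 × 0.934) = 0.673 / √0.569740 = 0.673 / 0.7548 ≈ 0.892.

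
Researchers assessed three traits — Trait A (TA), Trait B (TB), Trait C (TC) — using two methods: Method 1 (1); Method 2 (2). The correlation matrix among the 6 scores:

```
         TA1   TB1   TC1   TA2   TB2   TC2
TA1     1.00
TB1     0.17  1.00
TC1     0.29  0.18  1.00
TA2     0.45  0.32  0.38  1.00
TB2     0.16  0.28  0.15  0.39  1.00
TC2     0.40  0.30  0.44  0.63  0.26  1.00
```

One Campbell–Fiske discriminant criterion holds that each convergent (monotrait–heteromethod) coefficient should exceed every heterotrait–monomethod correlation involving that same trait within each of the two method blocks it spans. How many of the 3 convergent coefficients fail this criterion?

3

Each convergent coefficient versus the relevant comparison correlations:
TA (methods 1·2): 0.45 vs {0.17, 0.39, 0.29, 0.63} → fail.
TB (methods 1·2): 0.28 vs {0.17, 0.39, 0.18, 0.26} → fail.
TC (methods 1·2): 0.44 vs {0.29, 0.63, 0.18, 0.26} → fail.
3 of 3 fail.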